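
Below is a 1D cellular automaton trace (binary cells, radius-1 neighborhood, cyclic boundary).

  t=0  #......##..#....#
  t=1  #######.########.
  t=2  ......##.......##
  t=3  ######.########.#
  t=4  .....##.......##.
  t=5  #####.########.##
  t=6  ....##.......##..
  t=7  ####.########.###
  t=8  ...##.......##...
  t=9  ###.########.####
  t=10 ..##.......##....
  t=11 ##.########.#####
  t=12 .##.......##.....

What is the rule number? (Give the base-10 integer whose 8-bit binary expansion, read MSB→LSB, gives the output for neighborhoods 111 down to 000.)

  ### -> .   bit 7 = 0  t=1,i=1
  ##. -> #   bit 6 = 1  t=0,i=0
  #.# -> #   bit 5 = 1  t=1,i=7
  #.. -> #   bit 4 = 1  t=0,i=1
  .## -> .   bit 3 = 0  t=0,i=7
  .#. -> #   bit 2 = 1  t=0,i=11
  ..# -> #   bit 1 = 1  t=0,i=6
  ... -> #   bit 0 = 1  t=0,i=2
  bits 01110111 = 119

119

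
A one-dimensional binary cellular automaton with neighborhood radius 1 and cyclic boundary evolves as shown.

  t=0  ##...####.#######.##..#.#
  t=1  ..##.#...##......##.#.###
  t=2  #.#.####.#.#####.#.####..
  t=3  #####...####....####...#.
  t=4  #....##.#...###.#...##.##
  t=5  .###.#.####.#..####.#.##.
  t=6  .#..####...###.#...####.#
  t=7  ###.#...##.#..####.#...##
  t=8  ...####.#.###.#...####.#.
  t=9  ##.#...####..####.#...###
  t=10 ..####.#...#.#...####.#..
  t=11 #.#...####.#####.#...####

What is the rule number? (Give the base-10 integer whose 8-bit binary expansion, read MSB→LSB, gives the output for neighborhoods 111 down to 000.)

  ### -> .   bit 7 = 0  t=0,i=0
  ##. -> .   bit 6 = 0  t=0,i=1
  #.# -> #   bit 5 = 1  t=0,i=9
  #.. -> #   bit 4 = 1  t=0,i=2
  .## -> #   bit 3 = 1  t=0,i=5
  .#. -> #   bit 2 = 1  t=0,i=22
  ..# -> .   bit 1 = 0  t=0,i=4
  ... -> #   bit 0 = 1  t=0,i=3
  bits 00111101 = 61

61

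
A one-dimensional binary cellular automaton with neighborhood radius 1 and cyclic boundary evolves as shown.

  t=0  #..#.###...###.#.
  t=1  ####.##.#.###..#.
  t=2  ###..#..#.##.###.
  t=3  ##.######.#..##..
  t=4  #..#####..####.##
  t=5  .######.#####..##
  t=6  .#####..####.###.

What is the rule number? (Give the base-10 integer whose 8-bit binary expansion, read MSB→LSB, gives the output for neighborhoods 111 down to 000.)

158

  ### -> #   bit 7 = 1  t=0,i=6
  ##. -> .   bit 6 = 0  t=0,i=7
  #.# -> .   bit 5 = 0  t=0,i=4
  #.. -> #   bit 4 = 1  t=0,i=1
  .## -> #   bit 3 = 1  t=0,i=5
  .#. -> #   bit 2 = 1  t=0,i=0
  ..# -> #   bit 1 = 1  t=0,i=2
  ... -> .   bit 0 = 0  t=0,i=9
  bits 10011110 = 158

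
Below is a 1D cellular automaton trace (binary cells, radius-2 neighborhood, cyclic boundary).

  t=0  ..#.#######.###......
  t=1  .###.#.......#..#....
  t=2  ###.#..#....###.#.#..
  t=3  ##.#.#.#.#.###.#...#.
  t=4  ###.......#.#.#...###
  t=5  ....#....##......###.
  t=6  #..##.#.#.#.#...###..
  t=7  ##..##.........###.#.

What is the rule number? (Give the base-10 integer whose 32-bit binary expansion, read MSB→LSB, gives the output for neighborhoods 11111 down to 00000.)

  ##### -> .   bit 31 = 0  t=0,i=6
  ####. -> .   bit 30 = 0  t=0,i=9
  ###.# -> .   bit 29 = 0  t=0,i=10
  ###.. -> .   bit 28 = 0  t=0,i=14
  ##.## -> .   bit 27 = 0  t=0,i=11
  ##.#. -> #   bit 26 = 1  t=1,i=4
  ##..# -> #   bit 25 = 1  t=6,i=19
  ##... -> .   bit 24 = 0  t=0,i=15
  #.### -> .   bit 23 = 0  t=0,i=4
  #.##. -> #   bit 22 = 1  t=3,i=0
  #.#.# -> .   bit 21 = 0  t=2,i=16
  #.#.. -> .   bit 20 = 0  t=1,i=5
  #..## -> .   bit 19 = 0  t=2,i=20
  #..#. -> .   bit 18 = 0  t=1,i=15
  #...# -> .   bit 17 = 0  t=3,i=17
  #.... -> #   bit 16 = 1  t=0,i=16
  .#### -> #   bit 15 = 1  t=0,i=5
  .###. -> #   bit 14 = 1  t=0,i=13
  .##.# -> #   bit 13 = 1  t=3,i=1
  .##.. -> #   bit 12 = 1  t=5,i=10
  .#.## -> #   bit 11 = 1  t=0,i=3
  .#.#. -> .   bit 10 = 0  t=2,i=17
  .#..# -> #   bit 9 = 1  t=1,i=14
  .#... -> .   bit 8 = 0  t=1,i=6
  ..### -> #   bit 7 = 1  t=1,i=1
  ..##. -> .   bit 6 = 0  t=5,i=9
  ..#.# -> #   bit 5 = 1  t=0,i=2
  ..#.. -> #   bit 4 = 1  t=1,i=13
  ...## -> #   bit 3 = 1  t=1,i=0
  ...#. -> #   bit 2 = 1  t=0,i=1
  ....# -> .   bit 1 = 0  t=0,i=0
  ..... -> .   bit 0 = 0  t=0,i=17
  bits 00000110010000011111101010111100 = 104987324

104987324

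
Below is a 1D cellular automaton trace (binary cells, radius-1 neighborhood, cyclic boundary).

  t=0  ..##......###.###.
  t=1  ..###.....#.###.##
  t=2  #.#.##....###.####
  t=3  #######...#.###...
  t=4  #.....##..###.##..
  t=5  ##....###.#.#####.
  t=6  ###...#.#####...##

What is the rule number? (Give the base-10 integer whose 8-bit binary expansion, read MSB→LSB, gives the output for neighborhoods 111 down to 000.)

124

  ### -> .   bit 7 = 0  t=0,i=11
  ##. -> #   bit 6 = 1  t=0,i=3
  #.# -> #   bit 5 = 1  t=0,i=13
  #.. -> #   bit 4 = 1  t=0,i=4
  .## -> #   bit 3 = 1  t=0,i=2
  .#. -> #   bit 2 = 1  t=1,i=10
  ..# -> .   bit 1 = 0  t=0,i=1
  ... -> .   bit 0 = 0  t=0,i=0
  bits 01111100 = 124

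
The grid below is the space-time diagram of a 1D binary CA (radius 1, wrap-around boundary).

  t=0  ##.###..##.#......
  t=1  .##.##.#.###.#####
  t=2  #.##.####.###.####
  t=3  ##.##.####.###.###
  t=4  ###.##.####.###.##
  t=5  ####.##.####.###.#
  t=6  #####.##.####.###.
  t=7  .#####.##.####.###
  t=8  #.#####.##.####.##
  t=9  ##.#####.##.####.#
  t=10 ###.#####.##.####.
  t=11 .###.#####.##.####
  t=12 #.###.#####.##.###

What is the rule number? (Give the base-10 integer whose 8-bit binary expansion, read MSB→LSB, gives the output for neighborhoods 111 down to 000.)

231

  ### -> #   bit 7 = 1  t=0,i=4
  ##. -> #   bit 6 = 1  t=0,i=1
  #.# -> #   bit 5 = 1  t=0,i=2
  #.. -> .   bit 4 = 0  t=0,i=6
  .## -> .   bit 3 = 0  t=0,i=0
  .#. -> #   bit 2 = 1  t=0,i=11
  ..# -> #   bit 1 = 1  t=0,i=7
  ... -> #   bit 0 = 1  t=0,i=13
  bits 11100111 = 231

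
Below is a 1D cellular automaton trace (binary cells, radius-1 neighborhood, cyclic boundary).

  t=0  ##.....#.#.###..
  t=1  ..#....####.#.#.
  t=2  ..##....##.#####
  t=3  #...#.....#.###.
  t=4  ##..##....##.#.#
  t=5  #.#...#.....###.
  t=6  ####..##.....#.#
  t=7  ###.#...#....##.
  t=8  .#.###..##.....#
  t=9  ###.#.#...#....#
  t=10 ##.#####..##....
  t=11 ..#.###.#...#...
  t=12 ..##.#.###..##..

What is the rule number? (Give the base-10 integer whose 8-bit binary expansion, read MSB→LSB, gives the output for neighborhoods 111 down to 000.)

180

  [7] ### => #  t=0,i=12
  [6] ##. => .  t=0,i=1
  [5] #.# => #  t=0,i=8
  [4] #.. => #  t=0,i=2
  [3] .## => .  t=0,i=0
  [2] .#. => #  t=0,i=7
  [1] ..# => .  t=0,i=6
  [0] ... => .  t=0,i=3
  bits 10110100 = 180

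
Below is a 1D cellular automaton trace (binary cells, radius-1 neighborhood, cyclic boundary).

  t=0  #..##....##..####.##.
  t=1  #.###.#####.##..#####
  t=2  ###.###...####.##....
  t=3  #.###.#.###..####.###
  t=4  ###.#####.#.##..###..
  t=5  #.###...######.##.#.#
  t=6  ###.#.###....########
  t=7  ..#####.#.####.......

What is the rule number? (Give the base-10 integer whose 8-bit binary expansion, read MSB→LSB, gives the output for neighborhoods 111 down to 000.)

  [7] ### => .  t=0,i=14
  [6] ##. => #  t=0,i=4
  [5] #.# => #  t=0,i=17
  [4] #.. => .  t=0,i=1
  [3] .## => #  t=0,i=3
  [2] .#. => #  t=0,i=0
  [1] ..# => #  t=0,i=2
  [0] ... => #  t=0,i=6
  bits 01101111 = 111

111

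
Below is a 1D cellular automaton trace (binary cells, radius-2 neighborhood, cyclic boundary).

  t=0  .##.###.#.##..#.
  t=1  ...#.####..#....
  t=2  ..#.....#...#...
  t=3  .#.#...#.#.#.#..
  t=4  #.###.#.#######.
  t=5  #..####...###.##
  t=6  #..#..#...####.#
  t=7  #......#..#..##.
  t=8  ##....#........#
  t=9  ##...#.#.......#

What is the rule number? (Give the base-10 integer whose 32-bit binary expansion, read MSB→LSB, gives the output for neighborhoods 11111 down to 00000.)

  [31] ##### => #  t=4,i=10
  [30] ####. => .  t=1,i=7
  [29] ###.# => #  t=0,i=6
  [28] ###.. => #  t=1,i=8
  [27] ##.## => #  t=0,i=3
  [26] ##.#. => #  t=0,i=7
  [25] ##..# => .  t=0,i=12
  [24] ##... => .  t=5,i=7
  [23] #.### => .  t=0,i=4
  [22] #.##. => .  t=0,i=10
  [21] #.#.# => #  t=0,i=8
  [20] #.#.. => #  t=3,i=3
  [19] #..## => .  t=0,i=0
  [18] #..#. => .  t=0,i=13
  [17] #...# => .  t=2,i=10
  [16] #.... => .  t=1,i=13
  [15] .#### => .  t=1,i=6
  [14] .###. => #  t=0,i=5
  [13] .##.# => .  t=0,i=2
  [12] .##.. => #  t=0,i=11
  [11] .#.## => .  t=0,i=9
  [10] .#.#. => #  t=3,i=2
  [9] .#..# => .  t=0,i=15
  [8] .#... => #  t=1,i=12
  [7] ..### => #  t=5,i=3
  [6] ..##. => .  t=0,i=1
  [5] ..#.# => .  t=1,i=3
  [4] ..#.. => .  t=0,i=14
  [3] ...## => .  t=5,i=9
  [2] ...#. => #  t=1,i=2
  [1] ....# => .  t=1,i=1
  [0] ..... => .  t=1,i=0
  bits 10111100001100000101010110000100 = 3157284228

3157284228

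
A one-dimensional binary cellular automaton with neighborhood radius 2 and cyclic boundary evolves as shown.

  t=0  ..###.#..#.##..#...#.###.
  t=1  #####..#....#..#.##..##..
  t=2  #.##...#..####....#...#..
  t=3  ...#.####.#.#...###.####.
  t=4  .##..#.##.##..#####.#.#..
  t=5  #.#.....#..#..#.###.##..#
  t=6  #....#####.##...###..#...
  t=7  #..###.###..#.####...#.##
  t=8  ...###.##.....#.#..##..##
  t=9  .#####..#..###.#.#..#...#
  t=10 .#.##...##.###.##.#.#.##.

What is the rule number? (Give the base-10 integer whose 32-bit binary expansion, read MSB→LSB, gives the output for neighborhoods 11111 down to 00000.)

  ##### -> #   bit 31 = 1  t=1,i=2
  ####. -> #   bit 30 = 1  t=1,i=3
  ###.# -> #   bit 29 = 1  t=0,i=4
  ###.. -> .   bit 28 = 0  t=0,i=23
  ##.## -> .   bit 27 = 0  t=3,i=19
  ##.#. -> .   bit 26 = 0  t=0,i=5
  ##..# -> .   bit 25 = 0  t=0,i=13
  ##... -> .   bit 24 = 0  t=0,i=24
  #.### -> #   bit 23 = 1  t=0,i=21
  #.##. -> .   bit 22 = 0  t=0,i=11
  #.#.# -> #   bit 21 = 1  t=3,i=10
  #.#.. -> .   bit 20 = 0  t=0,i=6
  #..## -> .   bit 19 = 0  t=1,i=20
  #..#. -> .   bit 18 = 0  t=0,i=8
  #...# -> #   bit 17 = 1  t=0,i=0
  #.... -> .   bit 16 = 0  t=1,i=9
  .#### -> .   bit 15 = 0  t=1,i=1
  .###. -> #   bit 14 = 1  t=0,i=3
  .##.# -> #   bit 13 = 1  t=4,i=8
  .##.. -> #   bit 12 = 1  t=0,i=12
  .#.## -> .   bit 11 = 0  t=0,i=10
  .#.#. -> #   bit 10 = 1  t=3,i=11
  .#..# -> #   bit 9 = 1  t=0,i=7
  .#... -> .   bit 8 = 0  t=0,i=16
  ..### -> #   bit 7 = 1  t=0,i=2
  ..##. -> .   bit 6 = 0  t=1,i=21
  ..#.# -> .   bit 5 = 0  t=0,i=9
  ..#.. -> #   bit 4 = 1  t=0,i=15
  ...## -> #   bit 3 = 1  t=0,i=1
  ...#. -> #   bit 2 = 1  t=0,i=18
  ....# -> #   bit 1 = 1  t=1,i=10
  ..... -> #   bit 0 = 1  t=5,i=5
  bits 11100000101000100111011010011111 = 3768743583

3768743583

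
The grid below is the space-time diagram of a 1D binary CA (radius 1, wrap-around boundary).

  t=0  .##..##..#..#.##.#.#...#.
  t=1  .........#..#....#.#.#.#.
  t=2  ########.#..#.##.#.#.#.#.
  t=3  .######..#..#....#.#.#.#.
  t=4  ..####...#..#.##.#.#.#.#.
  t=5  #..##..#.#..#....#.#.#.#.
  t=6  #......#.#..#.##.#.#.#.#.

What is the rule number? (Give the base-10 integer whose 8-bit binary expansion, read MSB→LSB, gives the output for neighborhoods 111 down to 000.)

  ### -> #   bit 7 = 1  t=2,i=1
  ##. -> .   bit 6 = 0  t=0,i=2
  #.# -> .   bit 5 = 0  t=0,i=13
  #.. -> .   bit 4 = 0  t=0,i=3
  .## -> .   bit 3 = 0  t=0,i=1
  .#. -> #   bit 2 = 1  t=0,i=9
  ..# -> .   bit 1 = 0  t=0,i=0
  ... -> #   bit 0 = 1  t=0,i=21
  bits 10000101 = 133

133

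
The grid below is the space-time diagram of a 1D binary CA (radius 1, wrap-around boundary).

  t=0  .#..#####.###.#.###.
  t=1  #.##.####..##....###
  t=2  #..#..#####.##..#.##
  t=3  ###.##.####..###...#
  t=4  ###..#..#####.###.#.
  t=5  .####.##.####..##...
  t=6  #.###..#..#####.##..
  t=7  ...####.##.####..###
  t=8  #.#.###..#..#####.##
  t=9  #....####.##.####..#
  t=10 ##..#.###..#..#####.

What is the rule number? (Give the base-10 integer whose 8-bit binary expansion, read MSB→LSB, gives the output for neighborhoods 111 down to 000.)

210

  ###|#  b7=1 t=0,i=5
  ##.|#  b6=1 t=0,i=8
  #.#|.  b5=0 t=0,i=9
  #..|#  b4=1 t=0,i=2
  .##|.  b3=0 t=0,i=4
  .#.|.  b2=0 t=0,i=1
  ..#|#  b1=1 t=0,i=0
  ...|.  b0=0 t=1,i=14
  bits 11010010 = 210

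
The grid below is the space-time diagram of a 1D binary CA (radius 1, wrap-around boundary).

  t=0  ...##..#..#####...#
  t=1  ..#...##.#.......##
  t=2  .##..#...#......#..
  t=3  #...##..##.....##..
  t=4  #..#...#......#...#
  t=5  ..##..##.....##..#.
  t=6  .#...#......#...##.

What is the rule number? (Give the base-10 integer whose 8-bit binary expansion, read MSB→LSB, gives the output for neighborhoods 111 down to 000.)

  [7] ### => .  t=0,i=11
  [6] ##. => .  t=0,i=4
  [5] #.# => .  t=1,i=8
  [4] #.. => .  t=0,i=0
  [3] .## => .  t=0,i=3
  [2] .#. => #  t=0,i=7
  [1] ..# => #  t=0,i=2
  [0] ... => .  t=0,i=1
  bits 00000110 = 6

6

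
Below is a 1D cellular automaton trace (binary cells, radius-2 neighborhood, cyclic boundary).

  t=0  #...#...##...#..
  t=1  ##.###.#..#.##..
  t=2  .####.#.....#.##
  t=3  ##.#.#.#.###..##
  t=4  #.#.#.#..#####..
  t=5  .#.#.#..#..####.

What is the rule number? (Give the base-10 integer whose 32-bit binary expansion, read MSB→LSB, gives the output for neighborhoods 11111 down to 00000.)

3754452255

  ##### -> #   bit 31 = 1  t=4,i=11
  ####. -> #   bit 30 = 1  t=2,i=3
  ###.# -> .   bit 29 = 0  t=1,i=5
  ###.. -> #   bit 28 = 1  t=3,i=11
  ##.## -> #   bit 27 = 1  t=1,i=2
  ##.#. -> #   bit 26 = 1  t=1,i=6
  ##..# -> #   bit 25 = 1  t=1,i=14
  ##... -> #   bit 24 = 1  t=0,i=10
  #.### -> #   bit 23 = 1  t=1,i=3
  #.##. -> #   bit 22 = 1  t=1,i=12
  #.#.# -> .   bit 21 = 0  t=3,i=3
  #.#.. -> .   bit 20 = 0  t=1,i=7
  #..## -> #   bit 19 = 1  t=1,i=15
  #..#. -> .   bit 18 = 0  t=0,i=15
  #...# -> .   bit 17 = 0  t=0,i=2
  #.... -> .   bit 16 = 0  t=2,i=8
  .#### -> .   bit 15 = 0  t=2,i=2
  .###. -> #   bit 14 = 1  t=1,i=4
  .##.# -> #   bit 13 = 1  t=1,i=1
  .##.. -> .   bit 12 = 0  t=0,i=9
  .#.## -> .   bit 11 = 0  t=1,i=11
  .#.#. -> #   bit 10 = 1  t=3,i=4
  .#..# -> .   bit 9 = 0  t=0,i=14
  .#... -> #   bit 8 = 1  t=0,i=1
  ..### -> .   bit 7 = 0  t=3,i=14
  ..##. -> .   bit 6 = 0  t=0,i=8
  ..#.# -> .   bit 5 = 0  t=1,i=10
  ..#.. -> #   bit 4 = 1  t=0,i=0
  ...## -> #   bit 3 = 1  t=0,i=7
  ...#. -> #   bit 2 = 1  t=0,i=3
  ....# -> #   bit 1 = 1  t=2,i=10
  ..... -> #   bit 0 = 1  t=2,i=9
  bits 11011111110010000110010100011111 = 3754452255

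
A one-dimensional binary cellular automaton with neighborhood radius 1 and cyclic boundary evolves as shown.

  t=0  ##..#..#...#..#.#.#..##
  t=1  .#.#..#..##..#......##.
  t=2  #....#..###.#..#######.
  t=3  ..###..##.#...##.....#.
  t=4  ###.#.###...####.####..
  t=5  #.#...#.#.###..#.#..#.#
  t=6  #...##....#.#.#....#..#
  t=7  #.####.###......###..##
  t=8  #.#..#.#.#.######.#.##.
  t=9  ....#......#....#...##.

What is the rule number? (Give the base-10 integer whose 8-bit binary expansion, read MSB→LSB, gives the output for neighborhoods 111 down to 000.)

  nb ###: next=.  (t=0,i=0, bit7=0)
  nb ##.: next=#  (t=0,i=1, bit6=1)
  nb #.#: next=.  (t=0,i=15, bit5=0)
  nb #..: next=.  (t=0,i=2, bit4=0)
  nb .##: next=#  (t=0,i=21, bit3=1)
  nb .#.: next=.  (t=0,i=4, bit2=0)
  nb ..#: next=#  (t=0,i=3, bit1=1)
  nb ...: next=#  (t=0,i=9, bit0=1)
  bits 01001011 = 75

75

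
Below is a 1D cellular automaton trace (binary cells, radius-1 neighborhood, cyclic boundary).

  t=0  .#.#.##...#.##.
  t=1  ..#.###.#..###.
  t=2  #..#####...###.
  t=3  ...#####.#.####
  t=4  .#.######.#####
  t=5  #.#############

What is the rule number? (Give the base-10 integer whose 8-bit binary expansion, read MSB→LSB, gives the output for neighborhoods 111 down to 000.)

233

  ###|#  b7=1 t=1,i=5
  ##.|#  b6=1 t=0,i=6
  #.#|#  b5=1 t=0,i=2
  #..|.  b4=0 t=0,i=7
  .##|#  b3=1 t=0,i=5
  .#.|.  b2=0 t=0,i=1
  ..#|.  b1=0 t=0,i=0
  ...|#  b0=1 t=0,i=8
  bits 11101001 = 233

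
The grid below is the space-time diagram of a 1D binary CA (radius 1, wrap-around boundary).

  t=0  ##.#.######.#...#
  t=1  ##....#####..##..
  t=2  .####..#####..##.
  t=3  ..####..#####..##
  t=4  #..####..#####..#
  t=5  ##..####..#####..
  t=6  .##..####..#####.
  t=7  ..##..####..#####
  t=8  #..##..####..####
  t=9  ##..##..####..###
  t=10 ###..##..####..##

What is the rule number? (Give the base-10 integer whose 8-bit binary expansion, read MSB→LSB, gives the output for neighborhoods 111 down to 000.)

  ### -> #   bit 7 = 1  t=0,i=0
  ##. -> #   bit 6 = 1  t=0,i=1
  #.# -> .   bit 5 = 0  t=0,i=2
  #.. -> #   bit 4 = 1  t=0,i=13
  .## -> .   bit 3 = 0  t=0,i=5
  .#. -> .   bit 2 = 0  t=0,i=3
  ..# -> .   bit 1 = 0  t=0,i=15
  ... -> #   bit 0 = 1  t=0,i=14
  bits 11010001 = 209

209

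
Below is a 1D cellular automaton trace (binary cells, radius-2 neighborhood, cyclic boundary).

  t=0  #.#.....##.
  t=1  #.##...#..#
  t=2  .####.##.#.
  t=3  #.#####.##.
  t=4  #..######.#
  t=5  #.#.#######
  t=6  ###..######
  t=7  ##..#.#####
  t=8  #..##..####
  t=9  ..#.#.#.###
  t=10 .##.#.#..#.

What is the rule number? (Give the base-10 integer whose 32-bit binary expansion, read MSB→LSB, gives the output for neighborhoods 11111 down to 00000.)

  [31] ##### => #  t=3,i=4
  [30] ####. => #  t=2,i=3
  [29] ###.# => #  t=2,i=4
  [28] ###.. => .  t=6,i=2
  [27] ##.## => #  t=1,i=1
  [26] ##.#. => #  t=0,i=10
  [25] ##..# => .  t=4,i=1
  [24] ##... => #  t=1,i=4
  [23] #.### => .  t=3,i=2
  [22] #.##. => #  t=1,i=2
  [21] #.#.# => #  t=0,i=0
  [20] #.#.. => #  t=0,i=2
  [19] #..## => #  t=1,i=9
  [18] #..#. => #  t=7,i=3
  [17] #...# => .  t=1,i=5
  [16] #.... => .  t=0,i=4
  [15] .#### => #  t=2,i=2
  [14] .###. => #  t=9,i=9
  [13] .##.# => .  t=0,i=9
  [12] .##.. => #  t=1,i=3
  [11] .#.## => .  t=3,i=1
  [10] .#.#. => .  t=0,i=1
  [9] .#..# => .  t=1,i=8
  [8] .#... => #  t=0,i=3
  [7] ..### => .  t=2,i=1
  [6] ..##. => .  t=0,i=8
  [5] ..#.# => #  t=7,i=4
  [4] ..#.. => #  t=1,i=7
  [3] ...## => #  t=0,i=7
  [2] ...#. => #  t=1,i=6
  [1] ....# => .  t=0,i=6
  [0] ..... => .  t=0,i=5
  bits 11101101011111001101000100111100 = 3984380220

3984380220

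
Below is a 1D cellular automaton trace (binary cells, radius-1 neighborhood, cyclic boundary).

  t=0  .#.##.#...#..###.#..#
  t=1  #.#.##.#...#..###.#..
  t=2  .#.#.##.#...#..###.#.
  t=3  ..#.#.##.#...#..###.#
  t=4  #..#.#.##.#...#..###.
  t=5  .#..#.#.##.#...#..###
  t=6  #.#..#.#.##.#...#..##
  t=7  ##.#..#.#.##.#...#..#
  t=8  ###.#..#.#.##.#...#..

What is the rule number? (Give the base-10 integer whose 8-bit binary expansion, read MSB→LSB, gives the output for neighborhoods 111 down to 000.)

240

  nb ###: next=#  (t=0,i=14, bit7=1)
  nb ##.: next=#  (t=0,i=4, bit6=1)
  nb #.#: next=#  (t=0,i=0, bit5=1)
  nb #..: next=#  (t=0,i=7, bit4=1)
  nb .##: next=.  (t=0,i=3, bit3=0)
  nb .#.: next=.  (t=0,i=1, bit2=0)
  nb ..#: next=.  (t=0,i=9, bit1=0)
  nb ...: next=.  (t=0,i=8, bit0=0)
  bits 11110000 = 240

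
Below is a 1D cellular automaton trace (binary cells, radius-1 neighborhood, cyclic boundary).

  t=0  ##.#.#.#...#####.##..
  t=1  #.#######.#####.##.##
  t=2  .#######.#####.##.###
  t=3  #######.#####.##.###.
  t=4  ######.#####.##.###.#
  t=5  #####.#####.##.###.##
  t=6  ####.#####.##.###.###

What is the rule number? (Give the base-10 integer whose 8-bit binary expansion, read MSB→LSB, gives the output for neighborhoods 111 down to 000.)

  ###|#  b7=1 t=0,i=12
  ##.|.  b6=0 t=0,i=1
  #.#|#  b5=1 t=0,i=2
  #..|#  b4=1 t=0,i=8
  .##|#  b3=1 t=0,i=0
  .#.|#  b2=1 t=0,i=3
  ..#|#  b1=1 t=0,i=10
  ...|.  b0=0 t=0,i=9
  bits 10111110 = 190

190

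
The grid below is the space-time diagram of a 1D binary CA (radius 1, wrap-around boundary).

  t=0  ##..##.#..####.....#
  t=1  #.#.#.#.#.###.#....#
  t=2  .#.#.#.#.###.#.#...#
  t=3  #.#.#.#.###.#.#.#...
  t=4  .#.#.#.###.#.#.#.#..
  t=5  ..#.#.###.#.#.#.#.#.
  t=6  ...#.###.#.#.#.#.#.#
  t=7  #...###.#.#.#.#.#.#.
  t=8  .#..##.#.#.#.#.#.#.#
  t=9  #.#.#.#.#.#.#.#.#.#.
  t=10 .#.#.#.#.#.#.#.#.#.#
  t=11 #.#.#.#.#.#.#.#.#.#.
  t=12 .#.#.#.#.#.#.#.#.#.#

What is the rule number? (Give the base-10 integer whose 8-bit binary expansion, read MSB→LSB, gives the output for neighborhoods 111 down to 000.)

184

  ### -> #   bit 7 = 1  t=0,i=0
  ##. -> .   bit 6 = 0  t=0,i=1
  #.# -> #   bit 5 = 1  t=0,i=6
  #.. -> #   bit 4 = 1  t=0,i=2
  .## -> #   bit 3 = 1  t=0,i=4
  .#. -> .   bit 2 = 0  t=0,i=7
  ..# -> .   bit 1 = 0  t=0,i=3
  ... -> .   bit 0 = 0  t=0,i=15
  bits 10111000 = 184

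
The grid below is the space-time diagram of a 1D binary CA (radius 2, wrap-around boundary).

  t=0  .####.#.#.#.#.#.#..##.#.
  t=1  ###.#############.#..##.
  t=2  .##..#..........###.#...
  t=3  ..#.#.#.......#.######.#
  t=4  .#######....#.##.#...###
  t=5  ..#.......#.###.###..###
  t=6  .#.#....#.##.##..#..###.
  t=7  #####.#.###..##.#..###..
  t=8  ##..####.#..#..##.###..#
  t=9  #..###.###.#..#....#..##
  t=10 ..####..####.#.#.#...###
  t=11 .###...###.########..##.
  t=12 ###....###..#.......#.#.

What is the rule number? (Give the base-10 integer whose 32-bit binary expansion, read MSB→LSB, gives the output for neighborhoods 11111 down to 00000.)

612162978

  #####|.  b31=0 t=1,i=6
  ####.|.  b30=0 t=0,i=3
  ###.#|#  b29=1 t=0,i=4
  ###..|.  b28=0 t=4,i=7
  ##.##|.  b27=0 t=1,i=3
  ##.#.|#  b26=1 t=0,i=5
  ##..#|.  b25=0 t=2,i=3
  ##...|.  b24=0 t=4,i=8
  #.###|.  b23=0 t=1,i=0
  #.##.|#  b22=1 t=4,i=14
  #.#.#|#  b21=1 t=0,i=6
  #.#..|#  b20=1 t=0,i=16
  #..##|#  b19=1 t=0,i=0
  #..#.|#  b18=1 t=2,i=4
  #...#|.  b17=0 t=4,i=19
  #....|.  b16=0 t=2,i=7
  .####|#  b15=1 t=0,i=2
  .###.|#  b14=1 t=1,i=1
  .##.#|.  b13=0 t=0,i=20
  .##..|#  b12=1 t=2,i=2
  .#.##|#  b11=1 t=3,i=15
  .#.#.|#  b10=1 t=0,i=7
  .#..#|.  b9=0 t=0,i=17
  .#...|#  b8=1 t=2,i=6
  ..###|#  b7=1 t=0,i=1
  ..##.|.  b6=0 t=0,i=19
  ..#.#|#  b5=1 t=3,i=2
  ..#..|.  b4=0 t=2,i=5
  ...##|.  b3=0 t=2,i=0
  ...#.|.  b2=0 t=3,i=13
  ....#|#  b1=1 t=2,i=14
  .....|.  b0=0 t=2,i=8
  bits 00100100011111001101110110100010 = 612162978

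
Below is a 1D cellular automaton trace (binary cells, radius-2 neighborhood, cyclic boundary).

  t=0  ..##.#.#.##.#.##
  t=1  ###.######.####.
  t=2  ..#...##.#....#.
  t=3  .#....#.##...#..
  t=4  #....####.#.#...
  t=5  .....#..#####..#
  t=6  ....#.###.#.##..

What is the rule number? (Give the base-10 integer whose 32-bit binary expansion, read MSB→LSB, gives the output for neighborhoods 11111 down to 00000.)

  nb #####: next=#  (t=1,i=6, bit31=1)
  nb ####.: next=.  (t=1,i=8, bit30=0)
  nb ###.#: next=#  (t=1,i=2, bit29=1)
  nb ###..: next=#  (t=5,i=12, bit28=1)
  nb ##.##: next=.  (t=1,i=3, bit27=0)
  nb ##.#.: next=#  (t=0,i=4, bit26=1)
  nb ##..#: next=#  (t=0,i=0, bit25=1)
  nb ##...: next=#  (t=3,i=10, bit24=1)
  nb #.###: next=.  (t=1,i=0, bit23=0)
  nb #.##.: next=#  (t=0,i=9, bit22=1)
  nb #.#.#: next=#  (t=0,i=5, bit21=1)
  nb #.#..: next=#  (t=2,i=9, bit20=1)
  nb #..##: next=#  (t=0,i=1, bit19=1)
  nb #..#.: next=.  (t=5,i=14, bit18=0)
  nb #...#: next=.  (t=2,i=0, bit17=0)
  nb #....: next=.  (t=2,i=11, bit16=0)
  nb .####: next=.  (t=1,i=5, bit15=0)
  nb .###.: next=.  (t=1,i=1, bit14=0)
  nb .##.#: next=.  (t=0,i=3, bit13=0)
  nb .##..: next=.  (t=0,i=15, bit12=0)
  nb .#.##: next=#  (t=0,i=8, bit11=1)
  nb .#.#.: next=#  (t=0,i=6, bit10=1)
  nb .#..#: next=#  (t=5,i=6, bit9=1)
  nb .#...: next=.  (t=2,i=3, bit8=0)
  nb ..###: next=#  (t=4,i=5, bit7=1)
  nb ..##.: next=#  (t=0,i=2, bit6=1)
  nb ..#.#: next=#  (t=3,i=6, bit5=1)
  nb ..#..: next=.  (t=2,i=2, bit4=0)
  nb ...##: next=.  (t=2,i=5, bit3=0)
  nb ...#.: next=#  (t=2,i=1, bit2=1)
  nb ....#: next=.  (t=2,i=12, bit1=0)
  nb .....: next=.  (t=5,i=2, bit0=0)
  bits 10110111011110000000111011100100 = 3078098660

3078098660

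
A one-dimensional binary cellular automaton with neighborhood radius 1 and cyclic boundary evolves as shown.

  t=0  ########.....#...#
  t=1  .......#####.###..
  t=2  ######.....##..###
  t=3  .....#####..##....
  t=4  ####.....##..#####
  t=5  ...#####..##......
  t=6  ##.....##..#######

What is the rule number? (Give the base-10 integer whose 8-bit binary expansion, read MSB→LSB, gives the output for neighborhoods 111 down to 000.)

  [7] ### => .  t=0,i=0
  [6] ##. => #  t=0,i=7
  [5] #.# => #  t=1,i=12
  [4] #.. => #  t=0,i=8
  [3] .## => .  t=0,i=17
  [2] .#. => #  t=0,i=13
  [1] ..# => .  t=0,i=12
  [0] ... => #  t=0,i=9
  bits 01110101 = 117

117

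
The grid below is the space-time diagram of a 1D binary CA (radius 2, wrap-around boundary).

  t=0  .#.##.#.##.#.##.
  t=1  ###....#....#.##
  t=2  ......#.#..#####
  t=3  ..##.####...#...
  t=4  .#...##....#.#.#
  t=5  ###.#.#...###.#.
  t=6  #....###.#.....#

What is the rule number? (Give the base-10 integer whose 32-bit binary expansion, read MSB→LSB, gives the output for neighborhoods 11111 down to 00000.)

43293997

  [31] ##### => .  t=1,i=0
  [30] ####. => .  t=1,i=1
  [29] ###.# => .  t=5,i=2
  [28] ###.. => .  t=1,i=2
  [27] ##.## => .  t=3,i=4
  [26] ##.#. => .  t=0,i=5
  [25] ##..# => #  t=0,i=15
  [24] ##... => .  t=1,i=3
  [23] #.### => #  t=1,i=14
  [22] #.##. => .  t=0,i=3
  [21] #.#.# => .  t=0,i=6
  [20] #.#.. => #  t=2,i=8
  [19] #..## => .  t=2,i=10
  [18] #..#. => #  t=0,i=0
  [17] #...# => .  t=3,i=10
  [16] #.... => .  t=1,i=4
  [15] .#### => #  t=1,i=15
  [14] .###. => .  t=5,i=1
  [13] .##.# => .  t=0,i=4
  [12] .##.. => #  t=0,i=14
  [11] .#.## => #  t=0,i=2
  [10] .#.#. => #  t=2,i=7
  [9] .#..# => .  t=2,i=9
  [8] .#... => #  t=1,i=8
  [7] ..### => .  t=2,i=11
  [6] ..##. => .  t=3,i=2
  [5] ..#.# => #  t=0,i=1
  [4] ..#.. => .  t=1,i=7
  [3] ...## => #  t=3,i=1
  [2] ...#. => #  t=1,i=6
  [1] ....# => .  t=1,i=5
  [0] ..... => #  t=2,i=2
  bits 00000010100101001001110100101101 = 43293997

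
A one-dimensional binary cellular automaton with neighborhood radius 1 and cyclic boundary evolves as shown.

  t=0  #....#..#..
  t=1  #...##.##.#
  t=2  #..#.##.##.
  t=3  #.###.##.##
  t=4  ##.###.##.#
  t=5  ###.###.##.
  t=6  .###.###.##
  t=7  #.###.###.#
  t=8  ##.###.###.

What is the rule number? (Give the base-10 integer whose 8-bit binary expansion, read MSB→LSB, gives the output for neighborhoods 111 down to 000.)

230

  [7] ### => #  t=3,i=3
  [6] ##. => #  t=1,i=0
  [5] #.# => #  t=1,i=6
  [4] #.. => .  t=0,i=1
  [3] .## => .  t=1,i=4
  [2] .#. => #  t=0,i=0
  [1] ..# => #  t=0,i=4
  [0] ... => .  t=0,i=2
  bits 11100110 = 230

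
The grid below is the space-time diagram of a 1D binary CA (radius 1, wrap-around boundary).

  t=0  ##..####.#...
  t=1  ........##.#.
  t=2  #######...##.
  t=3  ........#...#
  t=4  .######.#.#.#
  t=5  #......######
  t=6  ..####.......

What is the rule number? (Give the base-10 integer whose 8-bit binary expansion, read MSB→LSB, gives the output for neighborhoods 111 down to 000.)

  [7] ### => .  t=0,i=5
  [6] ##. => .  t=0,i=1
  [5] #.# => #  t=0,i=8
  [4] #.. => .  t=0,i=2
  [3] .## => .  t=0,i=0
  [2] .#. => #  t=0,i=9
  [1] ..# => .  t=0,i=3
  [0] ... => #  t=0,i=11
  bits 00100101 = 37

37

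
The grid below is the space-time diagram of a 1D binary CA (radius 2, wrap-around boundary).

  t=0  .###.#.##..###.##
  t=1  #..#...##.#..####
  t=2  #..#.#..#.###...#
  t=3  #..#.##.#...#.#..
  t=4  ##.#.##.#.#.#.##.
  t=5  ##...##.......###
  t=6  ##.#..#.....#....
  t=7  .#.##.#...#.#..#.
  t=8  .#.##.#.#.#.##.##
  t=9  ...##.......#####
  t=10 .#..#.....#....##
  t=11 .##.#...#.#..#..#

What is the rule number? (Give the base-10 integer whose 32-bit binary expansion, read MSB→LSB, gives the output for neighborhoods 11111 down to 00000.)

2019177010

  nb #####: next=.  (t=1,i=15, bit31=0)
  nb ####.: next=#  (t=1,i=16, bit30=1)
  nb ###.#: next=#  (t=0,i=3, bit29=1)
  nb ###..: next=#  (t=1,i=0, bit28=1)
  nb ##.##: next=#  (t=0,i=0, bit27=1)
  nb ##.#.: next=.  (t=0,i=4, bit26=0)
  nb ##..#: next=.  (t=0,i=9, bit25=0)
  nb ##...: next=.  (t=2,i=13, bit24=0)
  nb #.###: next=.  (t=0,i=1, bit23=0)
  nb #.##.: next=#  (t=0,i=7, bit22=1)
  nb #.#.#: next=.  (t=0,i=5, bit21=0)
  nb #.#..: next=#  (t=1,i=10, bit20=1)
  nb #..##: next=#  (t=0,i=10, bit19=1)
  nb #..#.: next=.  (t=1,i=2, bit18=0)
  nb #...#: next=#  (t=1,i=5, bit17=1)
  nb #....: next=.  (t=5,i=8, bit16=0)
  nb .####: next=.  (t=1,i=14, bit15=0)
  nb .###.: next=.  (t=0,i=2, bit14=0)
  nb .##.#: next=#  (t=0,i=16, bit13=1)
  nb .##..: next=#  (t=0,i=8, bit12=1)
  nb .#.##: next=.  (t=0,i=6, bit11=0)
  nb .#.#.: next=.  (t=2,i=4, bit10=0)
  nb .#..#: next=#  (t=1,i=11, bit9=1)
  nb .#...: next=.  (t=1,i=4, bit8=0)
  nb ..###: next=.  (t=0,i=11, bit7=0)
  nb ..##.: next=.  (t=1,i=7, bit6=0)
  nb ..#.#: next=#  (t=2,i=3, bit5=1)
  nb ..#..: next=#  (t=1,i=3, bit4=1)
  nb ...##: next=.  (t=1,i=6, bit3=0)
  nb ...#.: next=.  (t=3,i=11, bit2=0)
  nb ....#: next=#  (t=5,i=12, bit1=1)
  nb .....: next=.  (t=5,i=9, bit0=0)
  bits 01111000010110100011001000110010 = 2019177010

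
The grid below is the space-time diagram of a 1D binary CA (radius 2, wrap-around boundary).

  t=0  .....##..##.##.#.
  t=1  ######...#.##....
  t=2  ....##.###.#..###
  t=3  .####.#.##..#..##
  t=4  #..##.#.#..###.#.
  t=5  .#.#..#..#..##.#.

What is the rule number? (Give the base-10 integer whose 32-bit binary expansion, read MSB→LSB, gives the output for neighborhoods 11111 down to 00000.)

2020033151

  [31] ##### => .  t=1,i=2
  [30] ####. => #  t=1,i=4
  [29] ###.# => #  t=2,i=9
  [28] ###.. => #  t=1,i=5
  [27] ##.## => #  t=0,i=11
  [26] ##.#. => .  t=0,i=14
  [25] ##..# => .  t=0,i=7
  [24] ##... => .  t=1,i=6
  [23] #.### => .  t=2,i=7
  [22] #.##. => #  t=0,i=12
  [21] #.#.# => #  t=3,i=6
  [20] #.#.. => .  t=0,i=15
  [19] #..## => .  t=0,i=8
  [18] #..#. => #  t=3,i=11
  [17] #...# => #  t=1,i=7
  [16] #.... => #  t=0,i=0
  [15] .#### => .  t=1,i=1
  [14] .###. => #  t=2,i=8
  [13] .##.# => .  t=0,i=10
  [12] .##.. => .  t=0,i=6
  [11] .#.## => .  t=1,i=10
  [10] .#.#. => .  t=4,i=7
  [9] .#..# => #  t=2,i=12
  [8] .#... => .  t=0,i=16
  [7] ..### => .  t=1,i=0
  [6] ..##. => #  t=0,i=5
  [5] ..#.# => #  t=1,i=9
  [4] ..#.. => #  t=3,i=12
  [3] ...## => #  t=0,i=4
  [2] ...#. => #  t=1,i=8
  [1] ....# => #  t=0,i=3
  [0] ..... => #  t=0,i=1
  bits 01111000011001110100001001111111 = 2020033151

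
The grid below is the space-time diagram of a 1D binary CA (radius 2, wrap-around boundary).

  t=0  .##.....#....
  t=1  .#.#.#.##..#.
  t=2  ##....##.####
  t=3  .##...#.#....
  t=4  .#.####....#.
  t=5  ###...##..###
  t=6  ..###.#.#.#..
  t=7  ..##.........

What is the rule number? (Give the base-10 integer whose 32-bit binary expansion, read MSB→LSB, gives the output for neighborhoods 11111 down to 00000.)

  [31] ##### => .  t=2,i=11
  [30] ####. => .  t=2,i=0
  [29] ###.# => .  t=6,i=4
  [28] ###.. => #  t=2,i=1
  [27] ##.## => #  t=2,i=8
  [26] ##.#. => .  t=6,i=5
  [25] ##..# => #  t=1,i=9
  [24] ##... => #  t=0,i=3
  [23] #.### => .  t=2,i=9
  [22] #.##. => #  t=1,i=7
  [21] #.#.# => .  t=1,i=3
  [20] #.#.. => .  t=3,i=8
  [19] #..## => .  t=5,i=9
  [18] #..#. => #  t=1,i=0
  [17] #...# => #  t=3,i=4
  [16] #.... => .  t=0,i=4
  [15] .#### => .  t=2,i=10
  [14] .###. => #  t=6,i=3
  [13] .##.# => .  t=2,i=7
  [12] .##.. => .  t=0,i=2
  [11] .#.## => #  t=1,i=6
  [10] .#.#. => .  t=1,i=2
  [9] .#..# => #  t=1,i=12
  [8] .#... => .  t=0,i=9
  [7] ..### => #  t=5,i=10
  [6] ..##. => #  t=0,i=1
  [5] ..#.# => #  t=1,i=1
  [4] ..#.. => #  t=0,i=8
  [3] ...## => .  t=0,i=0
  [2] ...#. => #  t=0,i=7
  [1] ....# => .  t=0,i=6
  [0] ..... => #  t=0,i=5
  bits 00011011010001100100101011110101 = 457591541

457591541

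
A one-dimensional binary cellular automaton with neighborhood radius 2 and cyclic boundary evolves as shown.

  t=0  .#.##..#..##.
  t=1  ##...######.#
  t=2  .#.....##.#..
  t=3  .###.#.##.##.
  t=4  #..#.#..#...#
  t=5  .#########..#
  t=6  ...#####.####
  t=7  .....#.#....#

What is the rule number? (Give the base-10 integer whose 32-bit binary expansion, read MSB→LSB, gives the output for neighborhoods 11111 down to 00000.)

2990352242

  [31] ##### => #  t=1,i=7
  [30] ####. => .  t=1,i=9
  [29] ###.# => #  t=1,i=10
  [28] ###.. => #  t=1,i=1
  [27] ##.## => .  t=1,i=11
  [26] ##.#. => .  t=2,i=9
  [25] ##..# => #  t=0,i=5
  [24] ##... => .  t=1,i=2
  [23] #.### => .  t=1,i=12
  [22] #.##. => .  t=0,i=3
  [21] #.#.# => #  t=3,i=5
  [20] #.#.. => #  t=2,i=10
  [19] #..## => #  t=0,i=9
  [18] #..#. => #  t=0,i=0
  [17] #...# => .  t=1,i=3
  [16] #.... => #  t=2,i=3
  [15] .#### => .  t=1,i=6
  [14] .###. => .  t=1,i=0
  [13] .##.# => #  t=2,i=8
  [12] .##.. => .  t=0,i=4
  [11] .#.## => .  t=0,i=2
  [10] .#.#. => #  t=4,i=4
  [9] .#..# => #  t=0,i=8
  [8] .#... => #  t=2,i=2
  [7] ..### => .  t=1,i=5
  [6] ..##. => #  t=0,i=10
  [5] ..#.# => #  t=0,i=1
  [4] ..#.. => #  t=0,i=7
  [3] ...## => .  t=1,i=4
  [2] ...#. => .  t=2,i=0
  [1] ....# => #  t=2,i=5
  [0] ..... => .  t=2,i=4
  bits 10110010001111010010011101110010 = 2990352242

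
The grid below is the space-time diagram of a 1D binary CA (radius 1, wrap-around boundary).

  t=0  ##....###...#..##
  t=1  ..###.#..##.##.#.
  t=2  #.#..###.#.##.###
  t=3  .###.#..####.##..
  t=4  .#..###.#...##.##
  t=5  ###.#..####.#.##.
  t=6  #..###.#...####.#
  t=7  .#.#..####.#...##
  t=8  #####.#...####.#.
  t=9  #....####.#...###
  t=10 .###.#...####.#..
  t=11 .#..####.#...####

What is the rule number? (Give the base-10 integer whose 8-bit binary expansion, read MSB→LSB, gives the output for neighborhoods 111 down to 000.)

61

  [7] ### => .  t=0,i=0
  [6] ##. => .  t=0,i=1
  [5] #.# => #  t=1,i=5
  [4] #.. => #  t=0,i=2
  [3] .## => #  t=0,i=6
  [2] .#. => #  t=0,i=12
  [1] ..# => .  t=0,i=5
  [0] ... => #  t=0,i=3
  bits 00111101 = 61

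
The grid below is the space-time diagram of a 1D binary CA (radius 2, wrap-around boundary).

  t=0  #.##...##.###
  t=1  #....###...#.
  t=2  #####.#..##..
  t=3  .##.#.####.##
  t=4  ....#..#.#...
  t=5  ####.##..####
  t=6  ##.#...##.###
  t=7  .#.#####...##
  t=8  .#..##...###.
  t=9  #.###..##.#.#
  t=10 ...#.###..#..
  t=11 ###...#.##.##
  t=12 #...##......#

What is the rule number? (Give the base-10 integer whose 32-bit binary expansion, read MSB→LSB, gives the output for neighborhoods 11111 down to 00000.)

2722087759

  [31] ##### => #  t=2,i=2
  [30] ####. => .  t=0,i=12
  [29] ###.# => #  t=0,i=0
  [28] ###.. => .  t=1,i=7
  [27] ##.## => .  t=0,i=1
  [26] ##.#. => .  t=2,i=5
  [25] ##..# => #  t=2,i=11
  [24] ##... => .  t=0,i=4
  [23] #.### => .  t=0,i=10
  [22] #.##. => .  t=0,i=2
  [21] #.#.# => #  t=3,i=4
  [20] #.#.. => #  t=1,i=0
  [19] #..## => #  t=2,i=8
  [18] #..#. => #  t=4,i=6
  [17] #...# => #  t=0,i=5
  [16] #.... => #  t=1,i=2
  [15] .#### => #  t=0,i=11
  [14] .###. => #  t=1,i=6
  [13] .##.# => .  t=0,i=8
  [12] .##.. => .  t=0,i=3
  [11] .#.## => .  t=3,i=5
  [10] .#.#. => .  t=1,i=12
  [9] .#..# => #  t=2,i=7
  [8] .#... => #  t=1,i=1
  [7] ..### => .  t=1,i=5
  [6] ..##. => #  t=0,i=7
  [5] ..#.# => .  t=1,i=11
  [4] ..#.. => .  t=4,i=4
  [3] ...## => #  t=0,i=6
  [2] ...#. => #  t=1,i=10
  [1] ....# => #  t=1,i=3
  [0] ..... => #  t=4,i=0
  bits 10100010001111111100001101001111 = 2722087759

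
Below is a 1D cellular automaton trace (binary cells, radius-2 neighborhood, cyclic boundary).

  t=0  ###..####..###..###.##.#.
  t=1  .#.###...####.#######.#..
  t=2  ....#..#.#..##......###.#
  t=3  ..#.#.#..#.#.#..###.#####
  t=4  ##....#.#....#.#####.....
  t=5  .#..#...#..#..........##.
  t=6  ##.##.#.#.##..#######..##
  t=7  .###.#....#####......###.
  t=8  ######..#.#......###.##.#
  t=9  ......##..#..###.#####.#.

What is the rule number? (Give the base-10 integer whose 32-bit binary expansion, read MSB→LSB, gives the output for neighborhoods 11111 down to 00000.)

  ##### -> .   bit 31 = 0  t=1,i=16
  ####. -> .   bit 30 = 0  t=0,i=7
  ###.# -> #   bit 29 = 1  t=0,i=18
  ###.. -> .   bit 28 = 0  t=0,i=2
  ##.## -> #   bit 27 = 1  t=0,i=19
  ##.#. -> #   bit 26 = 1  t=0,i=22
  ##..# -> #   bit 25 = 1  t=0,i=3
  ##... -> .   bit 24 = 0  t=1,i=6
  #.### -> .   bit 23 = 0  t=0,i=0
  #.##. -> #   bit 22 = 1  t=0,i=20
  #.#.# -> .   bit 21 = 0  t=0,i=23
  #.#.. -> #   bit 20 = 1  t=1,i=22
  #..## -> #   bit 19 = 1  t=0,i=4
  #..#. -> #   bit 18 = 1  t=2,i=6
  #...# -> #   bit 17 = 1  t=1,i=7
  #.... -> .   bit 16 = 0  t=2,i=1
  .#### -> .   bit 15 = 0  t=0,i=6
  .###. -> #   bit 14 = 1  t=0,i=1
  .##.# -> .   bit 13 = 0  t=0,i=21
  .##.. -> #   bit 12 = 1  t=2,i=13
  .#.## -> .   bit 11 = 0  t=0,i=24
  .#.#. -> .   bit 10 = 0  t=2,i=8
  .#..# -> .   bit 9 = 0  t=2,i=5
  .#... -> .   bit 8 = 0  t=1,i=23
  ..### -> #   bit 7 = 1  t=0,i=5
  ..##. -> .   bit 6 = 0  t=2,i=12
  ..#.# -> .   bit 5 = 0  t=1,i=1
  ..#.. -> #   bit 4 = 1  t=2,i=4
  ...## -> .   bit 3 = 0  t=1,i=8
  ...#. -> .   bit 2 = 0  t=1,i=0
  ....# -> #   bit 1 = 1  t=2,i=2
  ..... -> #   bit 0 = 1  t=2,i=16
  bits 00101110010111100101000010010011 = 777932947

777932947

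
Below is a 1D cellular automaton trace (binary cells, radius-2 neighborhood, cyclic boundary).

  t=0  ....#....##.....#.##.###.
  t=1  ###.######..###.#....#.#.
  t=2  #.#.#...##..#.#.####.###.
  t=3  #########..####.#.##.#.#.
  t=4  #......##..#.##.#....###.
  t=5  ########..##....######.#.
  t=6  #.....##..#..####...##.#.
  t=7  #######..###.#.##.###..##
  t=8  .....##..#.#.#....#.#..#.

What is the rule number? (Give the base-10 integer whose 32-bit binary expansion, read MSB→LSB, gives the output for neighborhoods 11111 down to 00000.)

1891043323

  #####|.  b31=0 t=1,i=6
  ####.|#  b30=1 t=1,i=8
  ###.#|#  b29=1 t=1,i=2
  ###..|#  b28=1 t=0,i=23
  ##.##|.  b27=0 t=0,i=20
  ##.#.|.  b26=0 t=1,i=15
  ##..#|.  b25=0 t=1,i=10
  ##...|.  b24=0 t=0,i=11
  #.###|#  b23=1 t=0,i=21
  #.##.|.  b22=0 t=0,i=18
  #.#.#|#  b21=1 t=1,i=23
  #.#..|#  b20=1 t=1,i=16
  #..##|.  b19=0 t=1,i=11
  #..#.|#  b18=1 t=2,i=11
  #...#|#  b17=1 t=2,i=6
  #....|#  b16=1 t=0,i=0
  .####|.  b15=0 t=1,i=5
  .###.|.  b14=0 t=0,i=22
  .##.#|.  b13=0 t=0,i=19
  .##..|.  b12=0 t=0,i=10
  .#.##|.  b11=0 t=0,i=17
  .#.#.|#  b10=1 t=1,i=22
  .#..#|#  b9=1 t=6,i=11
  .#...|#  b8=1 t=0,i=5
  ..###|#  b7=1 t=1,i=12
  ..##.|#  b6=1 t=0,i=9
  ..#.#|#  b5=1 t=0,i=16
  ..#..|#  b4=1 t=0,i=4
  ...##|#  b3=1 t=0,i=8
  ...#.|.  b2=0 t=0,i=3
  ....#|#  b1=1 t=0,i=2
  .....|#  b0=1 t=0,i=1
  bits 01110000101101110000011111111011 = 1891043323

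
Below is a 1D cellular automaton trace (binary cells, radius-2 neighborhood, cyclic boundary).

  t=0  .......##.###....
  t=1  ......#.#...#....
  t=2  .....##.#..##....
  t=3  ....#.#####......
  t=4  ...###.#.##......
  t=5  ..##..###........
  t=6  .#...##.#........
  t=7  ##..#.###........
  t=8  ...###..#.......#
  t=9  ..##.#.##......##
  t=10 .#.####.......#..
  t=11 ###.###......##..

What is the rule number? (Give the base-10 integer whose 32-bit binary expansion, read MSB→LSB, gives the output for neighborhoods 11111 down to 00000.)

1413262012

  nb #####: next=.  (t=3,i=8, bit31=0)
  nb ####.: next=#  (t=3,i=9, bit30=1)
  nb ###.#: next=.  (t=4,i=5, bit29=0)
  nb ###..: next=#  (t=0,i=12, bit28=1)
  nb ##.##: next=.  (t=0,i=9, bit27=0)
  nb ##.#.: next=#  (t=2,i=7, bit26=1)
  nb ##..#: next=.  (t=5,i=4, bit25=0)
  nb ##...: next=.  (t=0,i=13, bit24=0)
  nb #.###: next=.  (t=0,i=10, bit23=0)
  nb #.##.: next=.  (t=4,i=9, bit22=0)
  nb #.#.#: next=#  (t=4,i=7, bit21=1)
  nb #.#..: next=#  (t=1,i=8, bit20=1)
  nb #..##: next=#  (t=2,i=10, bit19=1)
  nb #..#.: next=#  (t=7,i=3, bit18=1)
  nb #...#: next=.  (t=1,i=10, bit17=0)
  nb #....: next=.  (t=0,i=14, bit16=0)
  nb .####: next=#  (t=3,i=7, bit15=1)
  nb .###.: next=.  (t=0,i=11, bit14=0)
  nb .##.#: next=#  (t=0,i=8, bit13=1)
  nb .##..: next=.  (t=2,i=12, bit12=0)
  nb .#.##: next=#  (t=3,i=5, bit11=1)
  nb .#.#.: next=.  (t=1,i=7, bit10=0)
  nb .#..#: next=#  (t=2,i=9, bit9=1)
  nb .#...: next=.  (t=1,i=9, bit8=0)
  nb ..###: next=#  (t=4,i=3, bit7=1)
  nb ..##.: next=.  (t=0,i=7, bit6=0)
  nb ..#.#: next=#  (t=1,i=6, bit5=1)
  nb ..#..: next=#  (t=1,i=12, bit4=1)
  nb ...##: next=#  (t=0,i=6, bit3=1)
  nb ...#.: next=#  (t=1,i=5, bit2=1)
  nb ....#: next=.  (t=0,i=5, bit1=0)
  nb .....: next=.  (t=0,i=0, bit0=0)
  bits 01010100001111001010101010111100 = 1413262012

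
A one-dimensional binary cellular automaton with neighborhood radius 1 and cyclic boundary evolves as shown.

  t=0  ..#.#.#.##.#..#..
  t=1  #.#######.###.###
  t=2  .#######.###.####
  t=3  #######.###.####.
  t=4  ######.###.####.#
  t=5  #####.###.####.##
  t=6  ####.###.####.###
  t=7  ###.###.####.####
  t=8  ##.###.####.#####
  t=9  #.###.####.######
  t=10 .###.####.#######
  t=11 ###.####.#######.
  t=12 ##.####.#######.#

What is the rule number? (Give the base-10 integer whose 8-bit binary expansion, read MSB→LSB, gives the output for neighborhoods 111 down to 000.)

  nb ###: next=#  (t=1,i=3, bit7=1)
  nb ##.: next=.  (t=0,i=9, bit6=0)
  nb #.#: next=#  (t=0,i=3, bit5=1)
  nb #..: next=#  (t=0,i=12, bit4=1)
  nb .##: next=#  (t=0,i=8, bit3=1)
  nb .#.: next=#  (t=0,i=2, bit2=1)
  nb ..#: next=.  (t=0,i=1, bit1=0)
  nb ...: next=#  (t=0,i=0, bit0=1)
  bits 10111101 = 189

189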